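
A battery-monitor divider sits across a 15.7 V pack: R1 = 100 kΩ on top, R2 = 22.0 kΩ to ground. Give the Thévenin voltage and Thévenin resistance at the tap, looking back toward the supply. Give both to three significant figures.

V_th = 2.83 V, R_th = 18.0 kΩ

V_th is the open-circuit tap voltage: 15.7 × 22.0/(100 + 22.0) = 2.83 V.
With the supply zeroed, R1 and R2 appear in parallel from the tap: R_th = R1‖R2 = (100 × 22.0)/122.0 = 18.0 kΩ.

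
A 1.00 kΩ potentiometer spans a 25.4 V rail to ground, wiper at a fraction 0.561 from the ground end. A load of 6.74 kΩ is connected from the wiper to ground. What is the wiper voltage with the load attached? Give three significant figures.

The wiper splits the pot into (1−α)R = 439.0 Ω above and αR = 561.0 Ω below.
Lower section ‖ load = 517.9 Ω.
V_wiper = 25.4 × 517.9/(439.0 + 517.9) = 13.7 V.

V ≈ 13.7 V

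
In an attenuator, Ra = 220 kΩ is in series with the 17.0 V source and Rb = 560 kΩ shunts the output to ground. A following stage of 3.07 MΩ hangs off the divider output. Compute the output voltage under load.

V_out ≈ 11.6 V

The load sits in parallel with Rb: Rb‖R_L = (560 × 3070) / (560 + 3070) = 473.6 kΩ.
V_out = 17.0 × 473.6 / (220 + 473.6) = 17.0 × 473.6/693.6 = 11.6 V.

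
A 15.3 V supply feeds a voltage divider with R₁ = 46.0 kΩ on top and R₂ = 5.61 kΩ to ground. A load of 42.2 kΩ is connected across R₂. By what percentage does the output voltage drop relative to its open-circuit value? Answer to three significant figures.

Unloaded V = 15.3 × 5.61/51.61 = 1.6631 V.
Loaded: R₂‖R_L = 4.952 kΩ, giving V = 15.3 × 4.952/50.95 = 1.4869 V.
Drop = (1.6631 − 1.4869) / 1.6631 = 10.6 %.

10.6 %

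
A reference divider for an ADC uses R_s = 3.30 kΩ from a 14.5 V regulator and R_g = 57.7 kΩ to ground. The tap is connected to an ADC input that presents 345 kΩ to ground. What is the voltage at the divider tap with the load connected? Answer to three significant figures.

The load sits in parallel with R_g: R_g‖R_L = (57.7 × 345) / (57.7 + 345) = 49.43 kΩ.
V_out = 14.5 × 49.43 / (3.30 + 49.43) = 14.5 × 49.43/52.73 = 13.6 V.

V_out ≈ 13.6 V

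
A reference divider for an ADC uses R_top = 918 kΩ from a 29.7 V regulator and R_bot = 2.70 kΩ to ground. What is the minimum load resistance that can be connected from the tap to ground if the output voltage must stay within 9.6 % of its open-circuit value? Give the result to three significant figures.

R_L(min) ≈ 25.4 kΩ

Output resistance R_th = R_top‖R_bot = (918 × 2.70)/920.7 = 2.692 kΩ.
The fractional drop is R_th/(R_th + R_L); requiring this ≤ 0.0960 gives R_L ≥ R_th(1/0.0960 − 1) = 2.692 × 9.417 = 25.4 kΩ.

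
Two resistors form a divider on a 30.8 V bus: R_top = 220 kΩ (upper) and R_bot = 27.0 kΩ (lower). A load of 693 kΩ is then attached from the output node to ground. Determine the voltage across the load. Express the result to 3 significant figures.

The load sits in parallel with R_bot: R_bot‖R_L = (27.0 × 693) / (27.0 + 693) = 25.99 kΩ.
V_out = 30.8 × 25.99 / (220 + 25.99) = 30.8 × 25.99/246.0 = 3.25 V.
(Unloaded it would have been 3.37 V.)

V_out ≈ 3.25 V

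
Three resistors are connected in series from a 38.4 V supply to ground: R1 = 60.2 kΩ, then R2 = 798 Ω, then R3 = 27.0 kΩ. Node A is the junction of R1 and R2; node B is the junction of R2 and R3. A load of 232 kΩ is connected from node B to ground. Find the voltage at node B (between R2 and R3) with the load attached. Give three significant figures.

At node B, R3 is in parallel with the load: R3‖R_L = 24190 Ω.
Below node A the resistance is R2 + (R3‖R_L) = 24980 Ω, so V_A = 38.4 × 24980/85180 = 11.26 V.
Then V_B = V_A × (R3‖R_L)/(R2 + R3‖R_L) = 11.26 × 24190/24980 = 10.9 V.

V ≈ 10.9 V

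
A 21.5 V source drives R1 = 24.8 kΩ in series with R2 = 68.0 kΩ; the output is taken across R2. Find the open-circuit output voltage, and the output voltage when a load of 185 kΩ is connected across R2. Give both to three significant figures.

Open-circuit: V = 21.5 × 68.0/(24.8 + 68.0) = 15.8 V.
With the load, R2 becomes R2‖R_L = 49.72 kΩ, so V = 21.5 × 49.72/74.52 = 14.3 V.

Unloaded: 15.8 V; loaded: 14.3 V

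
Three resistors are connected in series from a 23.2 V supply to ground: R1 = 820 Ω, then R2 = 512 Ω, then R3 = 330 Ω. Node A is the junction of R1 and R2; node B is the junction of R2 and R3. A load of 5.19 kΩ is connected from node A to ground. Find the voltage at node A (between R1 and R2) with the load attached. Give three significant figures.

Below node A the series string R2+R3 = 842.0 Ω sits in parallel with the 5190 Ω load: 724.5 Ω.
V_A = 23.2 × 724.5/(820 + 724.5) = 10.9 V.

V ≈ 10.9 V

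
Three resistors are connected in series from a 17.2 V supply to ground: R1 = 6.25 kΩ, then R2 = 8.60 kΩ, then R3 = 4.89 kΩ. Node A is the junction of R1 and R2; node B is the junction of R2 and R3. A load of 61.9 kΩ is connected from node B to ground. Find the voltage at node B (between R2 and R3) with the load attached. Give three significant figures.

V ≈ 4.02 V

At node B, R3 is in parallel with the load: R3‖R_L = 4.532 kΩ.
Below node A the resistance is R2 + (R3‖R_L) = 13.13 kΩ, so V_A = 17.2 × 13.13/19.38 = 11.65 V.
Then V_B = V_A × (R3‖R_L)/(R2 + R3‖R_L) = 11.65 × 4.532/13.13 = 4.02 V.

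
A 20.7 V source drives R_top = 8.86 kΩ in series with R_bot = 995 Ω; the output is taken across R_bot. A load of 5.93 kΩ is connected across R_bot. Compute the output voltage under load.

The load sits in parallel with R_bot: R_bot‖R_L = (995 × 5930) / (995 + 5930) = 852.0 Ω.
V_out = 20.7 × 852.0 / (8860 + 852.0) = 20.7 × 852.0/9712 = 1.82 V.

V_out ≈ 1.82 V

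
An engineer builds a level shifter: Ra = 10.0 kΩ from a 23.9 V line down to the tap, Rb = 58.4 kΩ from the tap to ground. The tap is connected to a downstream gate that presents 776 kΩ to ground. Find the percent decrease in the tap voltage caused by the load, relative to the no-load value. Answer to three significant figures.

The divider's output (Thévenin) resistance is Ra‖Rb = 8.538 kΩ.
Fractional drop under load = R_th/(R_th + R_L) = 8.538 / (8.538 + 776) = 0.01088.
So the output falls by 1.09 %.

1.09 %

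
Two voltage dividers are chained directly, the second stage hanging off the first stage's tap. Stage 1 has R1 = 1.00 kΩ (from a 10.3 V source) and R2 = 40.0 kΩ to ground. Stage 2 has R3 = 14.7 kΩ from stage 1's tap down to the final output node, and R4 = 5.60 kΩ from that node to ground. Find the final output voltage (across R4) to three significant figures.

V_out ≈ 2.64 V

Stage 2 presents R3+R4 = 20.30 kΩ as a load on stage 1's tap.
Stage 1's lower leg becomes R2‖(R3+R4) = 13.47 kΩ, so V_mid = 10.3 × 13.47/14.47 = 9.588 V.
Stage 2 is itself unloaded: V_out = V_mid × R4/(R3+R4) = 9.588 × 5.60/20.30 = 2.64 V.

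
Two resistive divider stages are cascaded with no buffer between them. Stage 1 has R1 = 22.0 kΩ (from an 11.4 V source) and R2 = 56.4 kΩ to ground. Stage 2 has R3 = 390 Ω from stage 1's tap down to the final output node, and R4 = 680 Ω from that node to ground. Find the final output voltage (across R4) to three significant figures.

V_out ≈ 0.330 V

Stage 2 presents R3+R4 = 1070 Ω as a load on stage 1's tap.
Stage 1's lower leg becomes R2‖(R3+R4) = 1050 Ω, so V_mid = 11.4 × 1050/23050 = 0.5193 V.
Stage 2 is itself unloaded: V_out = V_mid × R4/(R3+R4) = 0.5193 × 680/1070 = 0.330 V.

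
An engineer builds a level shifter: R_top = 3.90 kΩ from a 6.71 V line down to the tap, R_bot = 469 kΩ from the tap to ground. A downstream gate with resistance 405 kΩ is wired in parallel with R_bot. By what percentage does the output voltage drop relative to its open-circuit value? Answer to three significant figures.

0.946 %

The divider's output (Thévenin) resistance is R_top‖R_bot = 3.868 kΩ.
Fractional drop under load = R_th/(R_th + R_L) = 3.868 / (3.868 + 405) = 0.009460.
So the output falls by 0.946 %.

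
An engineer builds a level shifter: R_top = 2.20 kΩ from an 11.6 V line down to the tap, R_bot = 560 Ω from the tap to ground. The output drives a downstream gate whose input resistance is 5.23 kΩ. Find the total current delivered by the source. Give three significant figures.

I ≈ 4.29 mA

R_bot‖R_L = 505.8 Ω, so the source sees R_top + R_bot‖R_L = 2706 Ω.
I = 11.6 V / 2706 Ω = 4.29 mA.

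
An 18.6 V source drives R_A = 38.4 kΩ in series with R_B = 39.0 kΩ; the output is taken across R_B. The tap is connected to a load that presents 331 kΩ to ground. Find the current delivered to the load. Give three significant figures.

I_L ≈ 0.0268 mA

R_B‖R_L = 34.89 kΩ; V_out = 18.6 × 34.89/73.29 = 8.854 V.
I_L = V_out / R_L = 8.854 / 331 kΩ = 0.0268 mA.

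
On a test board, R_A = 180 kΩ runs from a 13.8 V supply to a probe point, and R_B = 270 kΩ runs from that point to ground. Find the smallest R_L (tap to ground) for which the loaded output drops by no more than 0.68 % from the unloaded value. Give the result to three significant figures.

Output resistance R_th = R_A‖R_B = (180 × 270)/450.0 = 108.0 kΩ.
The fractional drop is R_th/(R_th + R_L); requiring this ≤ 0.00680 gives R_L ≥ R_th(1/0.00680 − 1) = 108.0 × 146.1 = 15.8 MΩ.

R_L(min) ≈ 15.8 MΩ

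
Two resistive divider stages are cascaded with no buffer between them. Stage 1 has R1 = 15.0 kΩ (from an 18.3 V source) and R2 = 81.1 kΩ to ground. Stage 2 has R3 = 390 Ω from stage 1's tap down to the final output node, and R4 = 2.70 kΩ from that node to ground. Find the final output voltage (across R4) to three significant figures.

Stage 2 presents R3+R4 = 3090 Ω as a load on stage 1's tap.
Stage 1's lower leg becomes R2‖(R3+R4) = 2977 Ω, so V_mid = 18.3 × 2977/17980 = 3.030 V.
Stage 2 is itself unloaded: V_out = V_mid × R4/(R3+R4) = 3.030 × 2700/3090 = 2.65 V.

V_out ≈ 2.65 V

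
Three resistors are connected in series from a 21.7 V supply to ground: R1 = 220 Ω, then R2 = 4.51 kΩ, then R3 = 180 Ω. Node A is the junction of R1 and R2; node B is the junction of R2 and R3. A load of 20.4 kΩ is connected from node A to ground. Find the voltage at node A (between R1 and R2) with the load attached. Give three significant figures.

V ≈ 20.5 V

Below node A the series string R2+R3 = 4690 Ω sits in parallel with the 20400 Ω load: 3813 Ω.
V_A = 21.7 × 3813/(220 + 3813) = 20.5 V.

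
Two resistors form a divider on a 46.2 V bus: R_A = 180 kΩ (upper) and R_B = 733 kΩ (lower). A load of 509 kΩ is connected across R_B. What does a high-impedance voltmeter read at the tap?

The load sits in parallel with R_B: R_B‖R_L = (733 × 509) / (733 + 509) = 300.4 kΩ.
V_out = 46.2 × 300.4 / (180 + 300.4) = 46.2 × 300.4/480.4 = 28.9 V.

V_out ≈ 28.9 V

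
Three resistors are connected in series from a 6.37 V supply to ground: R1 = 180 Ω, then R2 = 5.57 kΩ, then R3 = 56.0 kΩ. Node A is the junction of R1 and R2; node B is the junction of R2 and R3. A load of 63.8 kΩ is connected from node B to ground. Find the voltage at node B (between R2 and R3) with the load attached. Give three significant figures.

At node B, R3 is in parallel with the load: R3‖R_L = 29820 Ω.
Below node A the resistance is R2 + (R3‖R_L) = 35390 Ω, so V_A = 6.37 × 35390/35570 = 6.338 V.
Then V_B = V_A × (R3‖R_L)/(R2 + R3‖R_L) = 6.338 × 29820/35390 = 5.34 V.

V ≈ 5.34 V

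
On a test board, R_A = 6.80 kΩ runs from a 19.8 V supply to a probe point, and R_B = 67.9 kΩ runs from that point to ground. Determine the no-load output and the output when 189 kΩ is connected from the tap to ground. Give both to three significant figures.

Unloaded: 18.0 V; loaded: 17.4 V

Open-circuit: V = 19.8 × 67.9/(6.80 + 67.9) = 18.0 V.
With the load, R_B becomes R_B‖R_L = 49.95 kΩ, so V = 19.8 × 49.95/56.75 = 17.4 V.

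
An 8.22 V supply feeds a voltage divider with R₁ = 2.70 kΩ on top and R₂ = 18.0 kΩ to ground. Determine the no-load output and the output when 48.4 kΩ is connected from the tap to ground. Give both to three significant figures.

Open-circuit: V = 8.22 × 18.0/(2.70 + 18.0) = 7.15 V.
With the load, R₂ becomes R₂‖R_L = 13.12 kΩ, so V = 8.22 × 13.12/15.82 = 6.82 V.

Unloaded: 7.15 V; loaded: 6.82 V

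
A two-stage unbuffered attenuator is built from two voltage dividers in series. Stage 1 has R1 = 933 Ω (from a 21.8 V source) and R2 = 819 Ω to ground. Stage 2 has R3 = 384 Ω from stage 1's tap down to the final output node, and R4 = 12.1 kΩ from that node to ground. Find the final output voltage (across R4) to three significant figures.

Stage 2 presents R3+R4 = 12480 Ω as a load on stage 1's tap.
Stage 1's lower leg becomes R2‖(R3+R4) = 768.6 Ω, so V_mid = 21.8 × 768.6/1702 = 9.847 V.
Stage 2 is itself unloaded: V_out = V_mid × R4/(R3+R4) = 9.847 × 12100/12480 = 9.54 V.

V_out ≈ 9.54 V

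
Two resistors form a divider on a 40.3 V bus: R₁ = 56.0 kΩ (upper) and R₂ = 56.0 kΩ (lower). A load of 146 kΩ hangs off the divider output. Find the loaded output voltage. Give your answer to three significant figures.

The load sits in parallel with R₂: R₂‖R_L = (56.0 × 146) / (56.0 + 146) = 40.48 kΩ.
V_out = 40.3 × 40.48 / (56.0 + 40.48) = 40.3 × 40.48/96.48 = 16.9 V.

V_out ≈ 16.9 V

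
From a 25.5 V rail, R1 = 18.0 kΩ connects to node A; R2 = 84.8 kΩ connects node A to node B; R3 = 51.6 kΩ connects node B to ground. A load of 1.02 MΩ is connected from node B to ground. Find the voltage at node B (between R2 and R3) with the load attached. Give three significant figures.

V ≈ 8.24 V

At node B, R3 is in parallel with the load: R3‖R_L = 49.12 kΩ.
Below node A the resistance is R2 + (R3‖R_L) = 133.9 kΩ, so V_A = 25.5 × 133.9/151.9 = 22.48 V.
Then V_B = V_A × (R3‖R_L)/(R2 + R3‖R_L) = 22.48 × 49.12/133.9 = 8.24 V.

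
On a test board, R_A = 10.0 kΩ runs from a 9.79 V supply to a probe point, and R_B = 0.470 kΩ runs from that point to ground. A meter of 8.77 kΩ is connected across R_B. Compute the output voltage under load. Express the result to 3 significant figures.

The load sits in parallel with R_B: R_B‖R_L = (470 × 8770) / (470 + 8770) = 446.1 Ω.
V_out = 9.79 × 446.1 / (10000 + 446.1) = 9.79 × 446.1/10450 = 0.418 V.

V_out ≈ 0.418 V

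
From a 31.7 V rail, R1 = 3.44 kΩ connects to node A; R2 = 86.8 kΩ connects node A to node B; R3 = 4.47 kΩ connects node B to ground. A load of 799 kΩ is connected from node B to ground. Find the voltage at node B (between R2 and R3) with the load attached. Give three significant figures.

At node B, R3 is in parallel with the load: R3‖R_L = 4.445 kΩ.
Below node A the resistance is R2 + (R3‖R_L) = 91.25 kΩ, so V_A = 31.7 × 91.25/94.69 = 30.55 V.
Then V_B = V_A × (R3‖R_L)/(R2 + R3‖R_L) = 30.55 × 4.445/91.25 = 1.49 V.

V ≈ 1.49 V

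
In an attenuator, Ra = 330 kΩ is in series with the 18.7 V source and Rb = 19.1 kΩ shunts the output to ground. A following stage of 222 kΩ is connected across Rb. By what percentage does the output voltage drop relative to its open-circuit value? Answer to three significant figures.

7.52 %

The divider's output (Thévenin) resistance is Ra‖Rb = 18.05 kΩ.
Fractional drop under load = R_th/(R_th + R_L) = 18.05 / (18.05 + 222) = 0.07521.
So the output falls by 7.52 %.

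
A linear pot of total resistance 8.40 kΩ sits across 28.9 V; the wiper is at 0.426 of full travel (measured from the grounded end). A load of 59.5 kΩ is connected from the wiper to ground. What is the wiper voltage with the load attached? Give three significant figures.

V ≈ 11.9 V

The wiper splits the pot into (1−α)R = 4.822 kΩ above and αR = 3.578 kΩ below.
Lower section ‖ load = 3.375 kΩ.
V_wiper = 28.9 × 3.375/(4.822 + 3.375) = 11.9 V.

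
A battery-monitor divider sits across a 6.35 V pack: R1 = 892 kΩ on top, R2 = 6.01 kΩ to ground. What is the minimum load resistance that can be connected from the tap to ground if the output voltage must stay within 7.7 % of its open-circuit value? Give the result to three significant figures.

R_L(min) ≈ 71.6 kΩ

Output resistance R_th = R1‖R2 = (892 × 6.01)/898.0 = 5.970 kΩ.
The fractional drop is R_th/(R_th + R_L); requiring this ≤ 0.0770 gives R_L ≥ R_th(1/0.0770 − 1) = 5.970 × 11.99 = 71.6 kΩ.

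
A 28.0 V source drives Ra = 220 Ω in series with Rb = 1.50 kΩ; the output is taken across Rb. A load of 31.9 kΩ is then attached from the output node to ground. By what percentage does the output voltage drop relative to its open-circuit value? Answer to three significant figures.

0.598 %

The divider's output (Thévenin) resistance is Ra‖Rb = 191.9 Ω.
Fractional drop under load = R_th/(R_th + R_L) = 191.9 / (191.9 + 31900) = 0.005978.
So the output falls by 0.598 %.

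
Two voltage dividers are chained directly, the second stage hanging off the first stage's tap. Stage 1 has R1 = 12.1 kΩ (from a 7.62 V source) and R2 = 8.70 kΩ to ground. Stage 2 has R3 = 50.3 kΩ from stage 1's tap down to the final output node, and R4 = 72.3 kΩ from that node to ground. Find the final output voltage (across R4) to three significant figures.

Stage 2 presents R3+R4 = 122.6 kΩ as a load on stage 1's tap.
Stage 1's lower leg becomes R2‖(R3+R4) = 8.124 kΩ, so V_mid = 7.62 × 8.124/20.22 = 3.061 V.
Stage 2 is itself unloaded: V_out = V_mid × R4/(R3+R4) = 3.061 × 72.3/122.6 = 1.81 V.

V_out ≈ 1.81 V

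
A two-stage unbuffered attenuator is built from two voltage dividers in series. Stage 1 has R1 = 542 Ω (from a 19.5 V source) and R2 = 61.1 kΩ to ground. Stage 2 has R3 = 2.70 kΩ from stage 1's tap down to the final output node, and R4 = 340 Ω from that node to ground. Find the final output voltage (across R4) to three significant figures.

V_out ≈ 1.84 V

Stage 2 presents R3+R4 = 3040 Ω as a load on stage 1's tap.
Stage 1's lower leg becomes R2‖(R3+R4) = 2896 Ω, so V_mid = 19.5 × 2896/3438 = 16.43 V.
Stage 2 is itself unloaded: V_out = V_mid × R4/(R3+R4) = 16.43 × 340/3040 = 1.84 V.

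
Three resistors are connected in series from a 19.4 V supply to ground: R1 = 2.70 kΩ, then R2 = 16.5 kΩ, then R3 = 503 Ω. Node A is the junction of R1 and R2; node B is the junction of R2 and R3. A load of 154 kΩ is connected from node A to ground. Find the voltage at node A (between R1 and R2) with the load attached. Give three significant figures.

Below node A the series string R2+R3 = 17000 Ω sits in parallel with the 154000 Ω load: 15310 Ω.
V_A = 19.4 × 15310/(2700 + 15310) = 16.5 V.

V ≈ 16.5 V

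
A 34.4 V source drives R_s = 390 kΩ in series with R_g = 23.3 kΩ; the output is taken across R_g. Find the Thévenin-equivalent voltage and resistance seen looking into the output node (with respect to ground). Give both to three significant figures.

V_th is the open-circuit tap voltage: 34.4 × 23.3/(390 + 23.3) = 1.94 V.
With the supply zeroed, R_s and R_g appear in parallel from the tap: R_th = R_s‖R_g = (390 × 23.3)/413.3 = 22.0 kΩ.

V_th = 1.94 V, R_th = 22.0 kΩ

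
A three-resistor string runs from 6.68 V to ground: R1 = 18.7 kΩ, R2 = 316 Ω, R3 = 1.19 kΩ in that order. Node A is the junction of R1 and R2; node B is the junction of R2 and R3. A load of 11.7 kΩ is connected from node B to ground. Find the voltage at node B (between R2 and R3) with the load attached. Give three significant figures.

At node B, R3 is in parallel with the load: R3‖R_L = 1080 Ω.
Below node A the resistance is R2 + (R3‖R_L) = 1396 Ω, so V_A = 6.68 × 1396/20100 = 0.4641 V.
Then V_B = V_A × (R3‖R_L)/(R2 + R3‖R_L) = 0.4641 × 1080/1396 = 0.359 V.

V ≈ 0.359 V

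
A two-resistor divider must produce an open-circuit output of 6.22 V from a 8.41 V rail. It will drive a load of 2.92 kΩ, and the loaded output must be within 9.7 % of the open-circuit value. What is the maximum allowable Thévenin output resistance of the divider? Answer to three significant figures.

R_th ≤ 314 Ω

Loading drop = R_th/(R_th + R_L) ≤ 0.0970, so R_th ≤ R_L · ε/(1−ε) = 2.92 kΩ × 0.0970/0.9030 = 314 Ω.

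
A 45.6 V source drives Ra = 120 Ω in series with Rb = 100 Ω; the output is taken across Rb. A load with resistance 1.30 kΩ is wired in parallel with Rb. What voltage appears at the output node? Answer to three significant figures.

V_out ≈ 19.9 V

The load sits in parallel with Rb: Rb‖R_L = (100 × 1300) / (100 + 1300) = 92.86 Ω.
V_out = 45.6 × 92.86 / (120 + 92.86) = 45.6 × 92.86/212.9 = 19.9 V.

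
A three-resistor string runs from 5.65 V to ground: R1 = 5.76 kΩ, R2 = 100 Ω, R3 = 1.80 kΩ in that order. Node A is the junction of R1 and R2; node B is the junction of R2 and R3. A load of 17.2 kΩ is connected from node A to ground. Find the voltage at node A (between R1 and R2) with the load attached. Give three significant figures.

V ≈ 1.29 V

Below node A the series string R2+R3 = 1900 Ω sits in parallel with the 17200 Ω load: 1711 Ω.
V_A = 5.65 × 1711/(5760 + 1711) = 1.29 V.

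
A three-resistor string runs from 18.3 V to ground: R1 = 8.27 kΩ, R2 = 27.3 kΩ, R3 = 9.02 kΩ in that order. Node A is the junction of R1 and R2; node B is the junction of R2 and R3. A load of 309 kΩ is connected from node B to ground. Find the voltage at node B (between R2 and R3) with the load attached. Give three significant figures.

At node B, R3 is in parallel with the load: R3‖R_L = 8.764 kΩ.
Below node A the resistance is R2 + (R3‖R_L) = 36.06 kΩ, so V_A = 18.3 × 36.06/44.33 = 14.89 V.
Then V_B = V_A × (R3‖R_L)/(R2 + R3‖R_L) = 14.89 × 8.764/36.06 = 3.62 V.

V ≈ 3.62 V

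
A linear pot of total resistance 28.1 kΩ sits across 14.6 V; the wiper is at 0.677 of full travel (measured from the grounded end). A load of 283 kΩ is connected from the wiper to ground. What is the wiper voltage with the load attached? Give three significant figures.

V ≈ 9.67 V

The wiper splits the pot into (1−α)R = 9.076 kΩ above and αR = 19.02 kΩ below.
Lower section ‖ load = 17.83 kΩ.
V_wiper = 14.6 × 17.83/(9.076 + 17.83) = 9.67 V.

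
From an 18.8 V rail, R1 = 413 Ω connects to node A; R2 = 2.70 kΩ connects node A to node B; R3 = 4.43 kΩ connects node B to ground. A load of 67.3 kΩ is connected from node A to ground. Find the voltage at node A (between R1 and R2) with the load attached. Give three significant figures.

Below node A the series string R2+R3 = 7130 Ω sits in parallel with the 67300 Ω load: 6447 Ω.
V_A = 18.8 × 6447/(413 + 6447) = 17.7 V.

V ≈ 17.7 V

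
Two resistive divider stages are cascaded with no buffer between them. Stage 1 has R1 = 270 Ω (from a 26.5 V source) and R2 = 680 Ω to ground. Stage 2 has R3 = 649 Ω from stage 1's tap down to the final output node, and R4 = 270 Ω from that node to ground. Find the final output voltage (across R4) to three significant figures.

V_out ≈ 4.60 V

Stage 2 presents R3+R4 = 919.0 Ω as a load on stage 1's tap.
Stage 1's lower leg becomes R2‖(R3+R4) = 390.8 Ω, so V_mid = 26.5 × 390.8/660.8 = 15.67 V.
Stage 2 is itself unloaded: V_out = V_mid × R4/(R3+R4) = 15.67 × 270/919.0 = 4.60 V.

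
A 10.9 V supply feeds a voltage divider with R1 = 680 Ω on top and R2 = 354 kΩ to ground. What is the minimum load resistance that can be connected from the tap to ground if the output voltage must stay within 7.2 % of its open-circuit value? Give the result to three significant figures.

R_L(min) ≈ 8.75 kΩ

Output resistance R_th = R1‖R2 = (680 × 354000)/354700 = 678.7 Ω.
The fractional drop is R_th/(R_th + R_L); requiring this ≤ 0.0720 gives R_L ≥ R_th(1/0.0720 − 1) = 678.7 × 12.89 = 8.75 kΩ.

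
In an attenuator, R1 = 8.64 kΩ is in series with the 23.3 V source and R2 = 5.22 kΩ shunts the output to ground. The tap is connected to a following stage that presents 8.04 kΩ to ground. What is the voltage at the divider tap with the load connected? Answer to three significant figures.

The load sits in parallel with R2: R2‖R_L = (5.22 × 8.04) / (5.22 + 8.04) = 3.165 kΩ.
V_out = 23.3 × 3.165 / (8.64 + 3.165) = 23.3 × 3.165/11.81 = 6.25 V.

V_out ≈ 6.25 V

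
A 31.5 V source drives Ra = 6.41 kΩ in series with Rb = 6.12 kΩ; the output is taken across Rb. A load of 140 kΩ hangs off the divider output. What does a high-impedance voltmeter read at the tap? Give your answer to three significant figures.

V_out ≈ 15.0 V

The load sits in parallel with Rb: Rb‖R_L = (6.12 × 140) / (6.12 + 140) = 5.864 kΩ.
V_out = 31.5 × 5.864 / (6.41 + 5.864) = 31.5 × 5.864/12.27 = 15.0 V.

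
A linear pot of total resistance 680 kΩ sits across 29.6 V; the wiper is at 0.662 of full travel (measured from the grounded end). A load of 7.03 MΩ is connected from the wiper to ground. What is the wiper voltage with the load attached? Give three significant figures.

V ≈ 19.2 V

The wiper splits the pot into (1−α)R = 229.8 kΩ above and αR = 450.2 kΩ below.
Lower section ‖ load = 423.1 kΩ.
V_wiper = 29.6 × 423.1/(229.8 + 423.1) = 19.2 V.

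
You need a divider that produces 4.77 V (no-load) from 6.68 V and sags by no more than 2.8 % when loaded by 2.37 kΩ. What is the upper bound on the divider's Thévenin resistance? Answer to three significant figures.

R_th ≤ 68.3 Ω

Loading drop = R_th/(R_th + R_L) ≤ 0.0280, so R_th ≤ R_L · ε/(1−ε) = 2.37 kΩ × 0.0280/0.9720 = 68.3 Ω.
(Any R1, R2 with R2/(R1+R2) = 0.714 and R1‖R2 ≤ 68.3 Ω will meet the spec.)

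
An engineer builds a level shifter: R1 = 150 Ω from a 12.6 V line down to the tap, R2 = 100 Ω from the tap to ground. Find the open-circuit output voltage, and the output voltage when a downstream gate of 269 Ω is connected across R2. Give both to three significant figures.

Open-circuit: V = 12.6 × 100/(150 + 100) = 5.04 V.
With the load, R2 becomes R2‖R_L = 72.90 Ω, so V = 12.6 × 72.90/222.9 = 4.12 V.

Unloaded: 5.04 V; loaded: 4.12 V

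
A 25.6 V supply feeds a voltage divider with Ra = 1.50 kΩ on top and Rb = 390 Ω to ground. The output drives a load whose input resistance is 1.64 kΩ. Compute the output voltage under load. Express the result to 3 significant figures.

V_out ≈ 4.44 V

The load sits in parallel with Rb: Rb‖R_L = (390 × 1640) / (390 + 1640) = 315.1 Ω.
V_out = 25.6 × 315.1 / (1500 + 315.1) = 25.6 × 315.1/1815 = 4.44 V.
(Unloaded it would have been 5.28 V.)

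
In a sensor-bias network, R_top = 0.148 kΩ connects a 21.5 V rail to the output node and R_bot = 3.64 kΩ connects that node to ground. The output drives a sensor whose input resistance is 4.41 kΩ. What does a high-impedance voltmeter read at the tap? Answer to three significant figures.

The load sits in parallel with R_bot: R_bot‖R_L = (3640 × 4410) / (3640 + 4410) = 1994 Ω.
V_out = 21.5 × 1994 / (148 + 1994) = 21.5 × 1994/2142 = 20.0 V.

V_out ≈ 20.0 V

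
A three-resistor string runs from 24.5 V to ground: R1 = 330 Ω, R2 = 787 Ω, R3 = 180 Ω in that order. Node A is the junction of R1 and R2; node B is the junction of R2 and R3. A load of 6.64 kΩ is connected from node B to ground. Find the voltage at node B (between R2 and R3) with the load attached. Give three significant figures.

At node B, R3 is in parallel with the load: R3‖R_L = 175.2 Ω.
Below node A the resistance is R2 + (R3‖R_L) = 962.2 Ω, so V_A = 24.5 × 962.2/1292 = 18.24 V.
Then V_B = V_A × (R3‖R_L)/(R2 + R3‖R_L) = 18.24 × 175.2/962.2 = 3.32 V.

V ≈ 3.32 V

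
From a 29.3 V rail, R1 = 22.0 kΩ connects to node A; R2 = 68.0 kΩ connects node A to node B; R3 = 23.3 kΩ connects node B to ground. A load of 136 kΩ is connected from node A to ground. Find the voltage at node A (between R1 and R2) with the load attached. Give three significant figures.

Below node A the series string R2+R3 = 91.30 kΩ sits in parallel with the 136 kΩ load: 54.63 kΩ.
V_A = 29.3 × 54.63/(22.0 + 54.63) = 20.9 V.

V ≈ 20.9 V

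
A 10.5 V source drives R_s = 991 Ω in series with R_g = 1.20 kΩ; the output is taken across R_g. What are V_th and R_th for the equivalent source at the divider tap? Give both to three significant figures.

V_th = 5.75 V, R_th = 543 Ω

V_th is the open-circuit tap voltage: 10.5 × 1200/(991 + 1200) = 5.75 V.
With the supply zeroed, R_s and R_g appear in parallel from the tap: R_th = R_s‖R_g = (991 × 1200)/2191 = 543 Ω.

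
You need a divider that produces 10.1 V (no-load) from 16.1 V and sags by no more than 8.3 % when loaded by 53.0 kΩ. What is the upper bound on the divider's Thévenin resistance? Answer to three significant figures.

R_th ≤ 4.80 kΩ

Loading drop = R_th/(R_th + R_L) ≤ 0.0830, so R_th ≤ R_L · ε/(1−ε) = 53.0 kΩ × 0.0830/0.9170 = 4.80 kΩ.
(Any R1, R2 with R2/(R1+R2) = 0.627 and R1‖R2 ≤ 4.80 kΩ will meet the spec.)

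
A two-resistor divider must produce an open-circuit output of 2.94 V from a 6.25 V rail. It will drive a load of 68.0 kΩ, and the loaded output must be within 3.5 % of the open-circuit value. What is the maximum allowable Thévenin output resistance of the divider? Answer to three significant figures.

R_th ≤ 2.47 kΩ

Loading drop = R_th/(R_th + R_L) ≤ 0.0350, so R_th ≤ R_L · ε/(1−ε) = 68.0 kΩ × 0.0350/0.9650 = 2.47 kΩ.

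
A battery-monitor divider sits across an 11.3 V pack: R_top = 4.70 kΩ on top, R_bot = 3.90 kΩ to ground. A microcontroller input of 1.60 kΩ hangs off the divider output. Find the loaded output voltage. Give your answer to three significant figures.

The load sits in parallel with R_bot: R_bot‖R_L = (3.90 × 1.60) / (3.90 + 1.60) = 1.135 kΩ.
V_out = 11.3 × 1.135 / (4.70 + 1.135) = 11.3 × 1.135/5.835 = 2.20 V.

V_out ≈ 2.20 V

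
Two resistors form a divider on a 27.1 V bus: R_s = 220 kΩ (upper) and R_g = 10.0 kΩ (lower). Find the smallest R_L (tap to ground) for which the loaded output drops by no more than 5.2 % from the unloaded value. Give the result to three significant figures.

Output resistance R_th = R_s‖R_g = (220 × 10.0)/230.0 = 9.565 kΩ.
The fractional drop is R_th/(R_th + R_L); requiring this ≤ 0.0520 gives R_L ≥ R_th(1/0.0520 − 1) = 9.565 × 18.23 = 174 kΩ.

R_L(min) ≈ 174 kΩ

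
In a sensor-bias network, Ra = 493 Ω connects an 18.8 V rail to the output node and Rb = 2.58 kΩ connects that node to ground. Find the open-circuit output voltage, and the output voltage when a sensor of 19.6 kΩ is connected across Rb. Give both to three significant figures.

Open-circuit: V = 18.8 × 2580/(493 + 2580) = 15.8 V.
With the load, Rb becomes Rb‖R_L = 2280 Ω, so V = 18.8 × 2280/2773 = 15.5 V.

Unloaded: 15.8 V; loaded: 15.5 V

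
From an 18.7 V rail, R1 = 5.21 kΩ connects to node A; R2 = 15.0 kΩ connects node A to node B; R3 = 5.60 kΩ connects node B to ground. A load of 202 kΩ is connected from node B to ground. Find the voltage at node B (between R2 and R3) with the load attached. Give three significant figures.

At node B, R3 is in parallel with the load: R3‖R_L = 5.449 kΩ.
Below node A the resistance is R2 + (R3‖R_L) = 20.45 kΩ, so V_A = 18.7 × 20.45/25.66 = 14.90 V.
Then V_B = V_A × (R3‖R_L)/(R2 + R3‖R_L) = 14.90 × 5.449/20.45 = 3.97 V.

V ≈ 3.97 V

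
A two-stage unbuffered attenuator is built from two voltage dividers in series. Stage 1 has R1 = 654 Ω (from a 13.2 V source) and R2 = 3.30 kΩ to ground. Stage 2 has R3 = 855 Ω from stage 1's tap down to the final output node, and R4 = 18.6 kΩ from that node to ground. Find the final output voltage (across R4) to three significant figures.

V_out ≈ 10.2 V

Stage 2 presents R3+R4 = 19460 Ω as a load on stage 1's tap.
Stage 1's lower leg becomes R2‖(R3+R4) = 2821 Ω, so V_mid = 13.2 × 2821/3475 = 10.72 V.
Stage 2 is itself unloaded: V_out = V_mid × R4/(R3+R4) = 10.72 × 18600/19460 = 10.2 V.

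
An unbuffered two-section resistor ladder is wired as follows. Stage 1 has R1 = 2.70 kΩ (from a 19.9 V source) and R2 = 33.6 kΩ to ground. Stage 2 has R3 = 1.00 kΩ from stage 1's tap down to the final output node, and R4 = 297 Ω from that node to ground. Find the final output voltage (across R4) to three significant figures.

Stage 2 presents R3+R4 = 1297 Ω as a load on stage 1's tap.
Stage 1's lower leg becomes R2‖(R3+R4) = 1249 Ω, so V_mid = 19.9 × 1249/3949 = 6.293 V.
Stage 2 is itself unloaded: V_out = V_mid × R4/(R3+R4) = 6.293 × 297/1297 = 1.44 V.

V_out ≈ 1.44 V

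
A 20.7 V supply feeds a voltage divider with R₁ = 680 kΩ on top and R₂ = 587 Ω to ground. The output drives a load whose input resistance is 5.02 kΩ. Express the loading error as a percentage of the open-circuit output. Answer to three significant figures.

Unloaded V = 20.7 × 587/680600 = 0.017854 V.
Loaded: R₂‖R_L = 525.5 Ω, giving V = 20.7 × 525.5/680500 = 0.015986 V.
Drop = (0.017854 − 0.015986) / 0.017854 = 10.5 %.

10.5 %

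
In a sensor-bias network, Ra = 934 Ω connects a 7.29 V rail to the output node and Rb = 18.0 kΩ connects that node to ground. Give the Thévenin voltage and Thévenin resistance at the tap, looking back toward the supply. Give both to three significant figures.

V_th = 6.93 V, R_th = 888 Ω

V_th is the open-circuit tap voltage: 7.29 × 18000/(934 + 18000) = 6.93 V.
With the supply zeroed, Ra and Rb appear in parallel from the tap: R_th = Ra‖Rb = (934 × 18000)/18930 = 888 Ω.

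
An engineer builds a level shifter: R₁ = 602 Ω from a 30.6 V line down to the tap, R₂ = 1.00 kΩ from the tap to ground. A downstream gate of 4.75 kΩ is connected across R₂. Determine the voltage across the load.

V_out ≈ 17.7 V

The load sits in parallel with R₂: R₂‖R_L = (1000 × 4750) / (1000 + 4750) = 826.1 Ω.
V_out = 30.6 × 826.1 / (602 + 826.1) = 30.6 × 826.1/1428 = 17.7 V.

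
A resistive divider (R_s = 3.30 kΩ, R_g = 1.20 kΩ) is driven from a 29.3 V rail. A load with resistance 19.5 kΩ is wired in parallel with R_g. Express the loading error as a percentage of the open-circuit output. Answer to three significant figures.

4.32 %

The divider's output (Thévenin) resistance is R_s‖R_g = 0.8800 kΩ.
Fractional drop under load = R_th/(R_th + R_L) = 0.8800 / (0.8800 + 19.5) = 0.04318.
So the output falls by 4.32 %.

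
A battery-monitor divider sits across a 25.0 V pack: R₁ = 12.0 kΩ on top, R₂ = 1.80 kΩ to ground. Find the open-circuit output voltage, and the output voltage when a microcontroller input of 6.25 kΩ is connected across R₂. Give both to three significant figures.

Unloaded: 3.26 V; loaded: 2.61 V

Open-circuit: V = 25.0 × 1.80/(12.0 + 1.80) = 3.26 V.
With the load, R₂ becomes R₂‖R_L = 1.398 kΩ, so V = 25.0 × 1.398/13.40 = 2.61 V.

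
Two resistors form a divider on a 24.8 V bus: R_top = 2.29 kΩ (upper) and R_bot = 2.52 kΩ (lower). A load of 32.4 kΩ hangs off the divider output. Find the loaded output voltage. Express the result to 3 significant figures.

V_out ≈ 12.5 V

The load sits in parallel with R_bot: R_bot‖R_L = (2.52 × 32.4) / (2.52 + 32.4) = 2.338 kΩ.
V_out = 24.8 × 2.338 / (2.29 + 2.338) = 24.8 × 2.338/4.628 = 12.5 V.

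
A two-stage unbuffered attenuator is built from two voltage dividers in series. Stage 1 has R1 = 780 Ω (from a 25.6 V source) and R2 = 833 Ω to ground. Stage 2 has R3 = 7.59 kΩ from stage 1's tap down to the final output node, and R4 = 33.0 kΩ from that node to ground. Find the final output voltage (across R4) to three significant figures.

V_out ≈ 10.6 V

Stage 2 presents R3+R4 = 40590 Ω as a load on stage 1's tap.
Stage 1's lower leg becomes R2‖(R3+R4) = 816.2 Ω, so V_mid = 25.6 × 816.2/1596 = 13.09 V.
Stage 2 is itself unloaded: V_out = V_mid × R4/(R3+R4) = 13.09 × 33000/40590 = 10.6 V.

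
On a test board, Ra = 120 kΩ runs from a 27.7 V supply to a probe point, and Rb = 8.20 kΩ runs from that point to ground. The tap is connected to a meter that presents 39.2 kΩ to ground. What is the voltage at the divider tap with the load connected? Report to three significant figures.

V_out ≈ 1.48 V

The load sits in parallel with Rb: Rb‖R_L = (8.20 × 39.2) / (8.20 + 39.2) = 6.781 kΩ.
V_out = 27.7 × 6.781 / (120 + 6.781) = 27.7 × 6.781/126.8 = 1.48 V.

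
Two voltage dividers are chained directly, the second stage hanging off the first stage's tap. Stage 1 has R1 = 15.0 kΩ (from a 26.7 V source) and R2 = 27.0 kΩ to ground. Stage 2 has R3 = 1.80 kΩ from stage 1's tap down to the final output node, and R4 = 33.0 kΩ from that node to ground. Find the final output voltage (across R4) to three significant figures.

Stage 2 presents R3+R4 = 34.80 kΩ as a load on stage 1's tap.
Stage 1's lower leg becomes R2‖(R3+R4) = 15.20 kΩ, so V_mid = 26.7 × 15.20/30.20 = 13.44 V.
Stage 2 is itself unloaded: V_out = V_mid × R4/(R3+R4) = 13.44 × 33.0/34.80 = 12.7 V.

V_out ≈ 12.7 V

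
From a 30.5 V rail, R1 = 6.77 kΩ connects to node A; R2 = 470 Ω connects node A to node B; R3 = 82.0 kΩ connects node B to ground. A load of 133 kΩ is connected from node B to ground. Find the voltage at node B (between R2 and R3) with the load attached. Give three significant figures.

V ≈ 26.7 V

At node B, R3 is in parallel with the load: R3‖R_L = 50730 Ω.
Below node A the resistance is R2 + (R3‖R_L) = 51200 Ω, so V_A = 30.5 × 51200/57970 = 26.94 V.
Then V_B = V_A × (R3‖R_L)/(R2 + R3‖R_L) = 26.94 × 50730/51200 = 26.7 V.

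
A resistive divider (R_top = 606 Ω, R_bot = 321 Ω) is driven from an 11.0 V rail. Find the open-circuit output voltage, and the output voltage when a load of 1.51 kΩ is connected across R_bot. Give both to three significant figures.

Unloaded: 3.81 V; loaded: 3.34 V

Open-circuit: V = 11.0 × 321/(606 + 321) = 3.81 V.
With the load, R_bot becomes R_bot‖R_L = 264.7 Ω, so V = 11.0 × 264.7/870.7 = 3.34 V.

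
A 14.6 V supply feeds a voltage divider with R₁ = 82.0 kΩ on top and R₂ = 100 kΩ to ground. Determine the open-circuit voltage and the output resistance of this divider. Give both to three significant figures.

V_th is the open-circuit tap voltage: 14.6 × 100/(82.0 + 100) = 8.02 V.
With the supply zeroed, R₁ and R₂ appear in parallel from the tap: R_th = R₁‖R₂ = (82.0 × 100)/182.0 = 45.1 kΩ.

V_th = 8.02 V, R_th = 45.1 kΩ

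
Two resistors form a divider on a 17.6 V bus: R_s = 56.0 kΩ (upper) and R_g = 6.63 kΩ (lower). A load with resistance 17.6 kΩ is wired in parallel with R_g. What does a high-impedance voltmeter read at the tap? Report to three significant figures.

V_out ≈ 1.39 V

The load sits in parallel with R_g: R_g‖R_L = (6.63 × 17.6) / (6.63 + 17.6) = 4.816 kΩ.
V_out = 17.6 × 4.816 / (56.0 + 4.816) = 17.6 × 4.816/60.82 = 1.39 V.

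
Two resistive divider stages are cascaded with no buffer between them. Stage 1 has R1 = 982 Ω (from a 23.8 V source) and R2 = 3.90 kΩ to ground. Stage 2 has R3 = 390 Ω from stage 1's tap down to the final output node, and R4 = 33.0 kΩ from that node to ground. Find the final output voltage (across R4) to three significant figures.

V_out ≈ 18.4 V

Stage 2 presents R3+R4 = 33390 Ω as a load on stage 1's tap.
Stage 1's lower leg becomes R2‖(R3+R4) = 3492 Ω, so V_mid = 23.8 × 3492/4474 = 18.58 V.
Stage 2 is itself unloaded: V_out = V_mid × R4/(R3+R4) = 18.58 × 33000/33390 = 18.4 V.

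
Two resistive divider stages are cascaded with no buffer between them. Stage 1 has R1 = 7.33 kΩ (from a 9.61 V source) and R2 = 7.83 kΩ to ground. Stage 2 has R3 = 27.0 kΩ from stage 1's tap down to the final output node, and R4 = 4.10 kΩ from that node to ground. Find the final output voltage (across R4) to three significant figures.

V_out ≈ 0.583 V

Stage 2 presents R3+R4 = 31.10 kΩ as a load on stage 1's tap.
Stage 1's lower leg becomes R2‖(R3+R4) = 6.255 kΩ, so V_mid = 9.61 × 6.255/13.59 = 4.425 V.
Stage 2 is itself unloaded: V_out = V_mid × R4/(R3+R4) = 4.425 × 4.10/31.10 = 0.583 V.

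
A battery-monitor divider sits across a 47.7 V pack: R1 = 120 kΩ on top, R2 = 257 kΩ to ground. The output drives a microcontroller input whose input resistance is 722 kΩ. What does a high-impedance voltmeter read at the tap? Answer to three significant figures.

The load sits in parallel with R2: R2‖R_L = (257 × 722) / (257 + 722) = 189.5 kΩ.
V_out = 47.7 × 189.5 / (120 + 189.5) = 47.7 × 189.5/309.5 = 29.2 V.
(Unloaded it would have been 32.5 V.)

V_out ≈ 29.2 V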